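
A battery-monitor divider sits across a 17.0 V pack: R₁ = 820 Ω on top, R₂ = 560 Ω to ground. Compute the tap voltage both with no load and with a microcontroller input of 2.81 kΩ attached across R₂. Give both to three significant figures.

Unloaded: 6.90 V; loaded: 6.17 V

Open-circuit: V = 17.0 × 560/(820 + 560) = 6.90 V.
With the load, R₂ becomes R₂‖R_L = 466.9 Ω, so V = 17.0 × 466.9/1287 = 6.17 V.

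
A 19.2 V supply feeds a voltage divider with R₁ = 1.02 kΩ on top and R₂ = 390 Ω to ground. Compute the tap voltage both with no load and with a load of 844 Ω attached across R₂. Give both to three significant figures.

Unloaded: 5.31 V; loaded: 3.98 V

Open-circuit: V = 19.2 × 390/(1020 + 390) = 5.31 V.
With the load, R₂ becomes R₂‖R_L = 266.7 Ω, so V = 19.2 × 266.7/1287 = 3.98 V.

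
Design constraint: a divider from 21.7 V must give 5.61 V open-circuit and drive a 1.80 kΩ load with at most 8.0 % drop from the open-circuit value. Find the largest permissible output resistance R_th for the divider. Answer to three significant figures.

Loading drop = R_th/(R_th + R_L) ≤ 0.0800, so R_th ≤ R_L · ε/(1−ε) = 1.80 kΩ × 0.0800/0.9200 = 157 Ω.

R_th ≤ 157 Ω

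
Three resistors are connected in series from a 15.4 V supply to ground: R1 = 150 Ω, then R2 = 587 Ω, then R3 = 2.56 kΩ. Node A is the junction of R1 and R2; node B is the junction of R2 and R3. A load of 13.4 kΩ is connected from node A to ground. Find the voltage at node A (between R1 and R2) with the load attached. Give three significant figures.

Below node A the series string R2+R3 = 3147 Ω sits in parallel with the 13400 Ω load: 2548 Ω.
V_A = 15.4 × 2548/(150 + 2548) = 14.5 V.

V ≈ 14.5 V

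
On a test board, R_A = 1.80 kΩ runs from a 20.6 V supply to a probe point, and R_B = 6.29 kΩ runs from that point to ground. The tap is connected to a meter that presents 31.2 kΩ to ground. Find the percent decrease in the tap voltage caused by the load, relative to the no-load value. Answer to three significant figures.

The divider's output (Thévenin) resistance is R_A‖R_B = 1.400 kΩ.
Fractional drop under load = R_th/(R_th + R_L) = 1.400 / (1.400 + 31.2) = 0.04293.
So the output falls by 4.29 %.

4.29 %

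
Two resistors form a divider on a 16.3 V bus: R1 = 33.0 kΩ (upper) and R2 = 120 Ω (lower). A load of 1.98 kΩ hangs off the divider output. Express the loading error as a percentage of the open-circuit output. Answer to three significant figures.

The divider's output (Thévenin) resistance is R1‖R2 = 119.6 Ω.
Fractional drop under load = R_th/(R_th + R_L) = 119.6 / (119.6 + 1980) = 0.05695.
So the output falls by 5.69 %.

5.69 %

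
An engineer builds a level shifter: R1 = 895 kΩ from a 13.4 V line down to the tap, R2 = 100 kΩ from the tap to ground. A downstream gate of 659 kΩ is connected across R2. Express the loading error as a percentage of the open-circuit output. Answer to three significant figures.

Unloaded V = 13.4 × 100/995.0 = 1.3467 V.
Loaded: R2‖R_L = 86.82 kΩ, giving V = 13.4 × 86.82/981.8 = 1.1850 V.
Drop = (1.3467 − 1.1850) / 1.3467 = 12.0 %.

12.0 %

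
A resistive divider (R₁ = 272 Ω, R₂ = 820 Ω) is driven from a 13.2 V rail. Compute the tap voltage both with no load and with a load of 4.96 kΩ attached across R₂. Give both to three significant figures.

Unloaded: 9.91 V; loaded: 9.52 V

Open-circuit: V = 13.2 × 820/(272 + 820) = 9.91 V.
With the load, R₂ becomes R₂‖R_L = 703.7 Ω, so V = 13.2 × 703.7/975.7 = 9.52 V.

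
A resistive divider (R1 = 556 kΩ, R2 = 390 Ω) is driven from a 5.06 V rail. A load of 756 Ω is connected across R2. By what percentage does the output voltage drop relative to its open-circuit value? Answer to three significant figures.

34.0 %

Unloaded V = 5.06 × 390/556400 = 0.003547 V.
Loaded: R2‖R_L = 257.3 Ω, giving V = 5.06 × 257.3/556300 = 0.002340 V.
Drop = (0.003547 − 0.002340) / 0.003547 = 34.0 %.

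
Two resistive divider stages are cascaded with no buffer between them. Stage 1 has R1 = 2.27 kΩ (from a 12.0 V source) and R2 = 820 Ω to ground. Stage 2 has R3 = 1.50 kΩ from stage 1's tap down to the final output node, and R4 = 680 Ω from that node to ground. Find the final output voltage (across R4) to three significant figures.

V_out ≈ 0.778 V

Stage 2 presents R3+R4 = 2180 Ω as a load on stage 1's tap.
Stage 1's lower leg becomes R2‖(R3+R4) = 595.9 Ω, so V_mid = 12.0 × 595.9/2866 = 2.495 V.
Stage 2 is itself unloaded: V_out = V_mid × R4/(R3+R4) = 2.495 × 680/2180 = 0.778 V.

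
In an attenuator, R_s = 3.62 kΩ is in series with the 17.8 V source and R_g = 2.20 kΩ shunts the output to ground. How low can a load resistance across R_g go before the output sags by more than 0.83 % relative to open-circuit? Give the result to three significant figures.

Output resistance R_th = R_s‖R_g = (3.62 × 2.20)/5.820 = 1.368 kΩ.
The fractional drop is R_th/(R_th + R_L); requiring this ≤ 0.00830 gives R_L ≥ R_th(1/0.00830 − 1) = 1.368 × 119.5 = 163 kΩ.

R_L(min) ≈ 163 kΩ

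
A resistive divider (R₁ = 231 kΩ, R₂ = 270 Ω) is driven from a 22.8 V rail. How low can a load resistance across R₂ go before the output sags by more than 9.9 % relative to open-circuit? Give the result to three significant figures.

Output resistance R_th = R₁‖R₂ = (231000 × 270)/231300 = 269.7 Ω.
The fractional drop is R_th/(R_th + R_L); requiring this ≤ 0.0990 gives R_L ≥ R_th(1/0.0990 − 1) = 269.7 × 9.101 = 2.45 kΩ.

R_L(min) ≈ 2.45 kΩ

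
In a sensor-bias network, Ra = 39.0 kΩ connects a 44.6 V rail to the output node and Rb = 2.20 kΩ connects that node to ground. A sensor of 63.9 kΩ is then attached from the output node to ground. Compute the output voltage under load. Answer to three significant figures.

The load sits in parallel with Rb: Rb‖R_L = (2.20 × 63.9) / (2.20 + 63.9) = 2.127 kΩ.
V_out = 44.6 × 2.127 / (39.0 + 2.127) = 44.6 × 2.127/41.13 = 2.31 V.

V_out ≈ 2.31 V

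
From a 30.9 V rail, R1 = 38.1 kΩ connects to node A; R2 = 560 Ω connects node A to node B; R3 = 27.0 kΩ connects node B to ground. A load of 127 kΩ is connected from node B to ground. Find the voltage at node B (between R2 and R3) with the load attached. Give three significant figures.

At node B, R3 is in parallel with the load: R3‖R_L = 22270 Ω.
Below node A the resistance is R2 + (R3‖R_L) = 22830 Ω, so V_A = 30.9 × 22830/60930 = 11.58 V.
Then V_B = V_A × (R3‖R_L)/(R2 + R3‖R_L) = 11.58 × 22270/22830 = 11.3 V.

V ≈ 11.3 V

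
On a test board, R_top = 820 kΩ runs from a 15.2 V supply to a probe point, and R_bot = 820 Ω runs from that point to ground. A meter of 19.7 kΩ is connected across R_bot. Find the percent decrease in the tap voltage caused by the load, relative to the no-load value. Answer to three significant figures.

3.99 %

The divider's output (Thévenin) resistance is R_top‖R_bot = 819.2 Ω.
Fractional drop under load = R_th/(R_th + R_L) = 819.2 / (819.2 + 19700) = 0.03992.
So the output falls by 3.99 %.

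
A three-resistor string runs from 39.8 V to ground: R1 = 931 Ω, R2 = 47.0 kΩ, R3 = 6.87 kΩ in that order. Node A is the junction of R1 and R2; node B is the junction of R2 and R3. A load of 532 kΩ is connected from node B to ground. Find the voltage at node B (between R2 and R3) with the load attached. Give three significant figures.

V ≈ 4.93 V

At node B, R3 is in parallel with the load: R3‖R_L = 6782 Ω.
Below node A the resistance is R2 + (R3‖R_L) = 53780 Ω, so V_A = 39.8 × 53780/54710 = 39.12 V.
Then V_B = V_A × (R3‖R_L)/(R2 + R3‖R_L) = 39.12 × 6782/53780 = 4.93 V.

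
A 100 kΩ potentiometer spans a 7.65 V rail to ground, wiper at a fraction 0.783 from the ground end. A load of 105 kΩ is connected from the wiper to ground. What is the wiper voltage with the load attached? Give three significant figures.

V ≈ 5.16 V

The wiper splits the pot into (1−α)R = 21.70 kΩ above and αR = 78.30 kΩ below.
Lower section ‖ load = 44.85 kΩ.
V_wiper = 7.65 × 44.85/(21.70 + 44.85) = 5.16 V.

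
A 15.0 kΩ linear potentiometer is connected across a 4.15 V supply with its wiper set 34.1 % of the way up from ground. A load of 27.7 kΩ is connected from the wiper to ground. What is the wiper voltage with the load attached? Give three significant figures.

The wiper splits the pot into (1−α)R = 9.885 kΩ above and αR = 5.115 kΩ below.
Lower section ‖ load = 4.318 kΩ.
V_wiper = 4.15 × 4.318/(9.885 + 4.318) = 1.26 V.

V ≈ 1.26 V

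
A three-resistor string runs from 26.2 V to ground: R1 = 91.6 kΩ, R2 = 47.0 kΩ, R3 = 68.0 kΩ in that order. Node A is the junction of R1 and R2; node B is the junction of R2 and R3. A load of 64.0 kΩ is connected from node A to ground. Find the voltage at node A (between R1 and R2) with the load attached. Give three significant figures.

Below node A the series string R2+R3 = 115.0 kΩ sits in parallel with the 64.0 kΩ load: 41.12 kΩ.
V_A = 26.2 × 41.12/(91.6 + 41.12) = 8.12 V.

V ≈ 8.12 V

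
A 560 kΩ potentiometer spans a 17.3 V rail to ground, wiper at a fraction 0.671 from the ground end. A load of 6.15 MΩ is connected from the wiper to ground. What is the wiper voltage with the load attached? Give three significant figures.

V ≈ 11.4 V

The wiper splits the pot into (1−α)R = 184.2 kΩ above and αR = 375.8 kΩ below.
Lower section ‖ load = 354.1 kΩ.
V_wiper = 17.3 × 354.1/(184.2 + 354.1) = 11.4 V.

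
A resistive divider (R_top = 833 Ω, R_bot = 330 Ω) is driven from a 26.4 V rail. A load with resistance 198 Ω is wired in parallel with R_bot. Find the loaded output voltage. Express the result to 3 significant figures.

The load sits in parallel with R_bot: R_bot‖R_L = (330 × 198) / (330 + 198) = 123.8 Ω.
V_out = 26.4 × 123.8 / (833 + 123.8) = 26.4 × 123.8/956.8 = 3.41 V.

V_out ≈ 3.41 V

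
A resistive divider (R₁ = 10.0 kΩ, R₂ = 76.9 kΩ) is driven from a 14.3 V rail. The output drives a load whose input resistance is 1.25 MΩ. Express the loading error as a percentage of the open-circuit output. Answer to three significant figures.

0.703 %

The divider's output (Thévenin) resistance is R₁‖R₂ = 8.849 kΩ.
Fractional drop under load = R_th/(R_th + R_L) = 8.849 / (8.849 + 1250) = 0.007030.
So the output falls by 0.703 %.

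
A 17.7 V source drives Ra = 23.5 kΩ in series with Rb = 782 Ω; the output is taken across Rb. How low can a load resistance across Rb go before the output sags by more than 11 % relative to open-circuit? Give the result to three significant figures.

R_L(min) ≈ 6.12 kΩ

Output resistance R_th = Ra‖Rb = (23500 × 782)/24280 = 756.8 Ω.
The fractional drop is R_th/(R_th + R_L); requiring this ≤ 0.110 gives R_L ≥ R_th(1/0.110 − 1) = 756.8 × 8.091 = 6.12 kΩ.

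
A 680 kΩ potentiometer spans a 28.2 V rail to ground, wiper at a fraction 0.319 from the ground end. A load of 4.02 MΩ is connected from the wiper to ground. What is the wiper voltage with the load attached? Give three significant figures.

The wiper splits the pot into (1−α)R = 463.1 kΩ above and αR = 216.9 kΩ below.
Lower section ‖ load = 205.8 kΩ.
V_wiper = 28.2 × 205.8/(463.1 + 205.8) = 8.68 V.

V ≈ 8.68 V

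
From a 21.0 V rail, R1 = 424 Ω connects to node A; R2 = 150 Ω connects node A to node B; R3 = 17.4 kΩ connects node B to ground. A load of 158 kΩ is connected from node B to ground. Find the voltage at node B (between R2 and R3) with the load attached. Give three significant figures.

At node B, R3 is in parallel with the load: R3‖R_L = 15670 Ω.
Below node A the resistance is R2 + (R3‖R_L) = 15820 Ω, so V_A = 21.0 × 15820/16250 = 20.45 V.
Then V_B = V_A × (R3‖R_L)/(R2 + R3‖R_L) = 20.45 × 15670/15820 = 20.3 V.

V ≈ 20.3 V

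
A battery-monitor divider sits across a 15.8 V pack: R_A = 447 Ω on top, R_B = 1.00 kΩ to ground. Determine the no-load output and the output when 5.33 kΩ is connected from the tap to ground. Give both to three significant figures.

Open-circuit: V = 15.8 × 1000/(447 + 1000) = 10.9 V.
With the load, R_B becomes R_B‖R_L = 842.0 Ω, so V = 15.8 × 842.0/1289 = 10.3 V.

Unloaded: 10.9 V; loaded: 10.3 V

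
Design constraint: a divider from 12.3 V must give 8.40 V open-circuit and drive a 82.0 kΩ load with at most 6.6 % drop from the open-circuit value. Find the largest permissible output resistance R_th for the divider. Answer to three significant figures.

Loading drop = R_th/(R_th + R_L) ≤ 0.0660, so R_th ≤ R_L · ε/(1−ε) = 82.0 kΩ × 0.0660/0.9340 = 5.79 kΩ.
(Any R1, R2 with R2/(R1+R2) = 0.683 and R1‖R2 ≤ 5.79 kΩ will meet the spec.)

R_th ≤ 5.79 kΩ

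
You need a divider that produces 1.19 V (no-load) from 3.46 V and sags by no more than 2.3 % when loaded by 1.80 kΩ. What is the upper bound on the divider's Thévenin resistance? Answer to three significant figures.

Loading drop = R_th/(R_th + R_L) ≤ 0.0230, so R_th ≤ R_L · ε/(1−ε) = 1.80 kΩ × 0.0230/0.9770 = 42.4 Ω.
(Any R1, R2 with R2/(R1+R2) = 0.344 and R1‖R2 ≤ 42.4 Ω will meet the spec.)

R_th ≤ 42.4 Ω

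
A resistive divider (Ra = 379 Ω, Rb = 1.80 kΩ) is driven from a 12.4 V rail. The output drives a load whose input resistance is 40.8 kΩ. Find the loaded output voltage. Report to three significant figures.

The load sits in parallel with Rb: Rb‖R_L = (1800 × 40800) / (1800 + 40800) = 1724 Ω.
V_out = 12.4 × 1724 / (379 + 1724) = 12.4 × 1724/2103 = 10.2 V.

V_out ≈ 10.2 V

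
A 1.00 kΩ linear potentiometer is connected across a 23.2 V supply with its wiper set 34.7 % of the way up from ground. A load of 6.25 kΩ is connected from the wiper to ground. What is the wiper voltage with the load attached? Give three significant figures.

V ≈ 7.77 V

The wiper splits the pot into (1−α)R = 653.0 Ω above and αR = 347.0 Ω below.
Lower section ‖ load = 328.7 Ω.
V_wiper = 23.2 × 328.7/(653.0 + 328.7) = 7.77 V.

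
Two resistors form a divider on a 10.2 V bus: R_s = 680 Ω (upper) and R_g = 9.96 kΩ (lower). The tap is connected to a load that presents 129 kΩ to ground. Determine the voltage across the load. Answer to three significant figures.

V_out ≈ 9.50 V

The load sits in parallel with R_g: R_g‖R_L = (9960 × 129000) / (9960 + 129000) = 9246 Ω.
V_out = 10.2 × 9246 / (680 + 9246) = 10.2 × 9246/9926 = 9.50 V.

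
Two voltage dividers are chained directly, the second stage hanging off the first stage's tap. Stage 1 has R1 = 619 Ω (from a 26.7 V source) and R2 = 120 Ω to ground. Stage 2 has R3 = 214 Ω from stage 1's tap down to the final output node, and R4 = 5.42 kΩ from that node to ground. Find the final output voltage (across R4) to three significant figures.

Stage 2 presents R3+R4 = 5634 Ω as a load on stage 1's tap.
Stage 1's lower leg becomes R2‖(R3+R4) = 117.5 Ω, so V_mid = 26.7 × 117.5/736.5 = 4.260 V.
Stage 2 is itself unloaded: V_out = V_mid × R4/(R3+R4) = 4.260 × 5420/5634 = 4.10 V.

V_out ≈ 4.10 V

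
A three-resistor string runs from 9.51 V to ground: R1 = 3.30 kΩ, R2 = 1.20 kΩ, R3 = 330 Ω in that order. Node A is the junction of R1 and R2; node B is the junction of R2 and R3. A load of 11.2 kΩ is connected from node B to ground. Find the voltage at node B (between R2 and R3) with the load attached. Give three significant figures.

At node B, R3 is in parallel with the load: R3‖R_L = 320.6 Ω.
Below node A the resistance is R2 + (R3‖R_L) = 1521 Ω, so V_A = 9.51 × 1521/4821 = 3.000 V.
Then V_B = V_A × (R3‖R_L)/(R2 + R3‖R_L) = 3.000 × 320.6/1521 = 0.632 V.

V ≈ 0.632 V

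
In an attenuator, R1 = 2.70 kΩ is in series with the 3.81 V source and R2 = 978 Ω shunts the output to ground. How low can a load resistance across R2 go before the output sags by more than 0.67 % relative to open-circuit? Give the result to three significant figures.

Output resistance R_th = R1‖R2 = (2700 × 978)/3678 = 717.9 Ω.
The fractional drop is R_th/(R_th + R_L); requiring this ≤ 0.00670 gives R_L ≥ R_th(1/0.00670 − 1) = 717.9 × 148.3 = 106 kΩ.

R_L(min) ≈ 106 kΩ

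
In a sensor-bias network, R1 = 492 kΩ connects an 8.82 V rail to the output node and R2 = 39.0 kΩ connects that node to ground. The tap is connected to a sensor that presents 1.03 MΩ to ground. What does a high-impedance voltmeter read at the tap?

The load sits in parallel with R2: R2‖R_L = (39.0 × 1030) / (39.0 + 1030) = 37.58 kΩ.
V_out = 8.82 × 37.58 / (492 + 37.58) = 8.82 × 37.58/529.6 = 0.626 V.
(Unloaded it would have been 0.648 V.)

V_out ≈ 0.626 V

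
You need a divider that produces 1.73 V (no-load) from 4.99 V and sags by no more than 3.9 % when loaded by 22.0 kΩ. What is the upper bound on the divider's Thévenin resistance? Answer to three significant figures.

Loading drop = R_th/(R_th + R_L) ≤ 0.0390, so R_th ≤ R_L · ε/(1−ε) = 22.0 kΩ × 0.0390/0.9610 = 893 Ω.

R_th ≤ 893 Ω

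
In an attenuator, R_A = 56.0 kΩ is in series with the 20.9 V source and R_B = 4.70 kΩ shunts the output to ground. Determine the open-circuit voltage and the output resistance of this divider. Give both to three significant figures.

V_th is the open-circuit tap voltage: 20.9 × 4.70/(56.0 + 4.70) = 1.62 V.
With the supply zeroed, R_A and R_B appear in parallel from the tap: R_th = R_A‖R_B = (56.0 × 4.70)/60.70 = 4.34 kΩ.

V_th = 1.62 V, R_th = 4.34 kΩ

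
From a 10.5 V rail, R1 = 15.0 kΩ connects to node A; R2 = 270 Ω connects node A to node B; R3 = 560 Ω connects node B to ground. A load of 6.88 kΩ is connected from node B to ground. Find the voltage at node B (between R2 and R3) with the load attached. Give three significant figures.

At node B, R3 is in parallel with the load: R3‖R_L = 517.8 Ω.
Below node A the resistance is R2 + (R3‖R_L) = 787.8 Ω, so V_A = 10.5 × 787.8/15790 = 0.5240 V.
Then V_B = V_A × (R3‖R_L)/(R2 + R3‖R_L) = 0.5240 × 517.8/787.8 = 0.344 V.

V ≈ 0.344 V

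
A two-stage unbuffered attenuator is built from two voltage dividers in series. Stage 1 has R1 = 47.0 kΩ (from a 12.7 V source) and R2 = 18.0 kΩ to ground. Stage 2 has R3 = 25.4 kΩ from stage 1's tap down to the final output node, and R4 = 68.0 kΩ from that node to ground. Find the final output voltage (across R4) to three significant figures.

Stage 2 presents R3+R4 = 93.40 kΩ as a load on stage 1's tap.
Stage 1's lower leg becomes R2‖(R3+R4) = 15.09 kΩ, so V_mid = 12.7 × 15.09/62.09 = 3.087 V.
Stage 2 is itself unloaded: V_out = V_mid × R4/(R3+R4) = 3.087 × 68.0/93.40 = 2.25 V.

V_out ≈ 2.25 V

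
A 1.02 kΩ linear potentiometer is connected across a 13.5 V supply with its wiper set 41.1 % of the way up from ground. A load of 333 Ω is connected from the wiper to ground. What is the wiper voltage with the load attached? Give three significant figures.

V ≈ 3.19 V

The wiper splits the pot into (1−α)R = 600.8 Ω above and αR = 419.2 Ω below.
Lower section ‖ load = 185.6 Ω.
V_wiper = 13.5 × 185.6/(600.8 + 185.6) = 3.19 V.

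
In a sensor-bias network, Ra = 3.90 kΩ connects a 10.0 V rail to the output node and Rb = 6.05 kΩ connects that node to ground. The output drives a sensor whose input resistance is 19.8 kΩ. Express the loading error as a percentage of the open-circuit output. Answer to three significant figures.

10.7 %

Unloaded V = 10.0 × 6.05/9.950 = 6.0804 V.
Loaded: Rb‖R_L = 4.634 kΩ, giving V = 10.0 × 4.634/8.534 = 5.4301 V.
Drop = (6.0804 − 5.4301) / 6.0804 = 10.7 %.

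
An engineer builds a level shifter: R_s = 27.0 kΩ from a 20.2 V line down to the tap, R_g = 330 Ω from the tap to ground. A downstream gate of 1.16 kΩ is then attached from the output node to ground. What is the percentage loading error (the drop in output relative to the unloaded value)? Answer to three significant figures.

Unloaded V = 20.2 × 330/27330 = 0.2439 V.
Loaded: R_g‖R_L = 256.9 Ω, giving V = 20.2 × 256.9/27260 = 0.1904 V.
Drop = (0.2439 − 0.1904) / 0.2439 = 21.9 %.

21.9 %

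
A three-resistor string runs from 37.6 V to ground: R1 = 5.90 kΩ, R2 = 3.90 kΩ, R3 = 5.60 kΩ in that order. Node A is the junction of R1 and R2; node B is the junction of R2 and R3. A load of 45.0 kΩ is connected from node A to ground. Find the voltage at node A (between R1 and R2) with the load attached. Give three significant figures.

V ≈ 21.5 V

Below node A the series string R2+R3 = 9.500 kΩ sits in parallel with the 45.0 kΩ load: 7.844 kΩ.
V_A = 37.6 × 7.844/(5.90 + 7.844) = 21.5 V.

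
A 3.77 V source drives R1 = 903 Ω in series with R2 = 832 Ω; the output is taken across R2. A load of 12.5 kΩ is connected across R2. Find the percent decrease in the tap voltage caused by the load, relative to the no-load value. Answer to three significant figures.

The divider's output (Thévenin) resistance is R1‖R2 = 433.0 Ω.
Fractional drop under load = R_th/(R_th + R_L) = 433.0 / (433.0 + 12500) = 0.03348.
So the output falls by 3.35 %.

3.35 %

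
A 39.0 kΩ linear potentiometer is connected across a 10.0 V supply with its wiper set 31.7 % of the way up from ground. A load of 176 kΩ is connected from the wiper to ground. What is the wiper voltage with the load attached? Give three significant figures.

The wiper splits the pot into (1−α)R = 26.64 kΩ above and αR = 12.36 kΩ below.
Lower section ‖ load = 11.55 kΩ.
V_wiper = 10.0 × 11.55/(26.64 + 11.55) = 3.02 V.

V ≈ 3.02 V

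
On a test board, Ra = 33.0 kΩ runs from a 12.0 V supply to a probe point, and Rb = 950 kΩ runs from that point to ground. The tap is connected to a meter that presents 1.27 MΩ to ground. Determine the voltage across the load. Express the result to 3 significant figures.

The load sits in parallel with Rb: Rb‖R_L = (950 × 1270) / (950 + 1270) = 543.5 kΩ.
V_out = 12.0 × 543.5 / (33.0 + 543.5) = 12.0 × 543.5/576.5 = 11.3 V.
(Unloaded it would have been 11.6 V.)

V_out ≈ 11.3 V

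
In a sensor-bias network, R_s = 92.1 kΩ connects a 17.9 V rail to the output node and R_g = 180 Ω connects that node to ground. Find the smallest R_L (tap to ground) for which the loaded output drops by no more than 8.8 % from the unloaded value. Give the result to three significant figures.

R_L(min) ≈ 1.86 kΩ

Output resistance R_th = R_s‖R_g = (92100 × 180)/92280 = 179.6 Ω.
The fractional drop is R_th/(R_th + R_L); requiring this ≤ 0.0880 gives R_L ≥ R_th(1/0.0880 − 1) = 179.6 × 10.36 = 1.86 kΩ.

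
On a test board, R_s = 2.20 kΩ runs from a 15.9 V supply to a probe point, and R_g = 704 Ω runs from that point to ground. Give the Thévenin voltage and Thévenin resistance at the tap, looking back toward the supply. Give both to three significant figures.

V_th = 3.85 V, R_th = 533 Ω

V_th is the open-circuit tap voltage: 15.9 × 704/(2200 + 704) = 3.85 V.
With the supply zeroed, R_s and R_g appear in parallel from the tap: R_th = R_s‖R_g = (2200 × 704)/2904 = 533 Ω.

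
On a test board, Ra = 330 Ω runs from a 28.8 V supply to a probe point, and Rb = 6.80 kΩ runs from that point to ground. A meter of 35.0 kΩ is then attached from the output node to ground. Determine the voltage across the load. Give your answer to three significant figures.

V_out ≈ 27.2 V

The load sits in parallel with Rb: Rb‖R_L = (6800 × 35000) / (6800 + 35000) = 5694 Ω.
V_out = 28.8 × 5694 / (330 + 5694) = 28.8 × 5694/6024 = 27.2 V.
(Unloaded it would have been 27.5 V.)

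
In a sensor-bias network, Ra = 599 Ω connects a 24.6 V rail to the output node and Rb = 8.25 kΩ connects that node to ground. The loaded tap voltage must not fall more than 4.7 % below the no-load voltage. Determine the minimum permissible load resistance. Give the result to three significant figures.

R_L(min) ≈ 11.3 kΩ

Output resistance R_th = Ra‖Rb = (599 × 8250)/8849 = 558.5 Ω.
The fractional drop is R_th/(R_th + R_L); requiring this ≤ 0.0470 gives R_L ≥ R_th(1/0.0470 − 1) = 558.5 × 20.28 = 11.3 kΩ.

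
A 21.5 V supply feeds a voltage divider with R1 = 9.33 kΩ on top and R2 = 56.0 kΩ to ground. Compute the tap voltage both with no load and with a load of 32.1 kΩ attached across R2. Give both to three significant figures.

Unloaded: 18.4 V; loaded: 14.8 V

Open-circuit: V = 21.5 × 56.0/(9.33 + 56.0) = 18.4 V.
With the load, R2 becomes R2‖R_L = 20.40 kΩ, so V = 21.5 × 20.40/29.73 = 14.8 V.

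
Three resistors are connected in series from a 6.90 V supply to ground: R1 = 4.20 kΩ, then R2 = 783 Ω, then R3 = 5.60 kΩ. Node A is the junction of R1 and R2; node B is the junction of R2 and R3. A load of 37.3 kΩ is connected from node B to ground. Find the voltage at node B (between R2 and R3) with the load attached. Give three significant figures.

V ≈ 3.41 V

At node B, R3 is in parallel with the load: R3‖R_L = 4869 Ω.
Below node A the resistance is R2 + (R3‖R_L) = 5652 Ω, so V_A = 6.90 × 5652/9852 = 3.958 V.
Then V_B = V_A × (R3‖R_L)/(R2 + R3‖R_L) = 3.958 × 4869/5652 = 3.41 V.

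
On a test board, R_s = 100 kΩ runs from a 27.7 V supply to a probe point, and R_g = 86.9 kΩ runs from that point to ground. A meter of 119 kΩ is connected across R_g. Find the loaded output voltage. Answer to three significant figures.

V_out ≈ 9.26 V

The load sits in parallel with R_g: R_g‖R_L = (86.9 × 119) / (86.9 + 119) = 50.22 kΩ.
V_out = 27.7 × 50.22 / (100 + 50.22) = 27.7 × 50.22/150.2 = 9.26 V.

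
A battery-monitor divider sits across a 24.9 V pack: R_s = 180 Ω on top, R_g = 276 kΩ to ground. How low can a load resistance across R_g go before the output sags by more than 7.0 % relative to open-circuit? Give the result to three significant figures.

Output resistance R_th = R_s‖R_g = (180 × 276000)/276200 = 179.9 Ω.
The fractional drop is R_th/(R_th + R_L); requiring this ≤ 0.0700 gives R_L ≥ R_th(1/0.0700 − 1) = 179.9 × 13.29 = 2.39 kΩ.

R_L(min) ≈ 2.39 kΩ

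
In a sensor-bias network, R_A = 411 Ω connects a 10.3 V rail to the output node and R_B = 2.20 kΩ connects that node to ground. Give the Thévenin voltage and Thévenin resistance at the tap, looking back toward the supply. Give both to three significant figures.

V_th is the open-circuit tap voltage: 10.3 × 2200/(411 + 2200) = 8.68 V.
With the supply zeroed, R_A and R_B appear in parallel from the tap: R_th = R_A‖R_B = (411 × 2200)/2611 = 346 Ω.

V_th = 8.68 V, R_th = 346 Ω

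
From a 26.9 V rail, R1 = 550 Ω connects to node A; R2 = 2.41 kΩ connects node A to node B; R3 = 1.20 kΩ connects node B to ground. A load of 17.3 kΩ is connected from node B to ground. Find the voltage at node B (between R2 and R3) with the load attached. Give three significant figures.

At node B, R3 is in parallel with the load: R3‖R_L = 1122 Ω.
Below node A the resistance is R2 + (R3‖R_L) = 3532 Ω, so V_A = 26.9 × 3532/4082 = 23.28 V.
Then V_B = V_A × (R3‖R_L)/(R2 + R3‖R_L) = 23.28 × 1122/3532 = 7.39 V.

V ≈ 7.39 V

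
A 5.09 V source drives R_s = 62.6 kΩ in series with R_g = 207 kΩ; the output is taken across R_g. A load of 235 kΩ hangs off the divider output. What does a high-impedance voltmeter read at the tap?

V_out ≈ 3.24 V

The load sits in parallel with R_g: R_g‖R_L = (207 × 235) / (207 + 235) = 110.1 kΩ.
V_out = 5.09 × 110.1 / (62.6 + 110.1) = 5.09 × 110.1/172.7 = 3.24 V.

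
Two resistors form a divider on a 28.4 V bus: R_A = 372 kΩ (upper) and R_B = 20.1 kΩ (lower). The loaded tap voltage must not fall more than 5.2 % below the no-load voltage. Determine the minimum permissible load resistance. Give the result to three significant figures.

Output resistance R_th = R_A‖R_B = (372 × 20.1)/392.1 = 19.07 kΩ.
The fractional drop is R_th/(R_th + R_L); requiring this ≤ 0.0520 gives R_L ≥ R_th(1/0.0520 − 1) = 19.07 × 18.23 = 348 kΩ.

R_L(min) ≈ 348 kΩ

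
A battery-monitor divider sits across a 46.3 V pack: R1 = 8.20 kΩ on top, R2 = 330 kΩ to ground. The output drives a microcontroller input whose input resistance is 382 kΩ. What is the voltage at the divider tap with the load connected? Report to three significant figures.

The load sits in parallel with R2: R2‖R_L = (330 × 382) / (330 + 382) = 177.1 kΩ.
V_out = 46.3 × 177.1 / (8.20 + 177.1) = 46.3 × 177.1/185.3 = 44.3 V.

V_out ≈ 44.3 V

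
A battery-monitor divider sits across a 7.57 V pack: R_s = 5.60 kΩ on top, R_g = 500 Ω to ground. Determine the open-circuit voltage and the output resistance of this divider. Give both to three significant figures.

V_th = 0.620 V, R_th = 459 Ω

V_th is the open-circuit tap voltage: 7.57 × 500/(5600 + 500) = 0.620 V.
With the supply zeroed, R_s and R_g appear in parallel from the tap: R_th = R_s‖R_g = (5600 × 500)/6100 = 459 Ω.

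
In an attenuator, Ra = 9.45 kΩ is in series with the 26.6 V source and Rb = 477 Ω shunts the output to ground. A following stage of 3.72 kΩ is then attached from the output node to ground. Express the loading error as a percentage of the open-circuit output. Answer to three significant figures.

10.9 %

The divider's output (Thévenin) resistance is Ra‖Rb = 454.1 Ω.
Fractional drop under load = R_th/(R_th + R_L) = 454.1 / (454.1 + 3720) = 0.1088.
So the output falls by 10.9 %.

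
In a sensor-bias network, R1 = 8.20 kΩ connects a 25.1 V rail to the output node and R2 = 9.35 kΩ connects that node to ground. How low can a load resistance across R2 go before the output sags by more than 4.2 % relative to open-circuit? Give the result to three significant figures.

Output resistance R_th = R1‖R2 = (8.20 × 9.35)/17.55 = 4.369 kΩ.
The fractional drop is R_th/(R_th + R_L); requiring this ≤ 0.0420 gives R_L ≥ R_th(1/0.0420 − 1) = 4.369 × 22.81 = 99.6 kΩ.

R_L(min) ≈ 99.6 kΩ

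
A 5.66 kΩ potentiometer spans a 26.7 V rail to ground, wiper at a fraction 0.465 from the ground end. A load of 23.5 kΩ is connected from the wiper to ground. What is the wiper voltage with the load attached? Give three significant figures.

The wiper splits the pot into (1−α)R = 3.028 kΩ above and αR = 2.632 kΩ below.
Lower section ‖ load = 2.367 kΩ.
V_wiper = 26.7 × 2.367/(3.028 + 2.367) = 11.7 V.

V ≈ 11.7 V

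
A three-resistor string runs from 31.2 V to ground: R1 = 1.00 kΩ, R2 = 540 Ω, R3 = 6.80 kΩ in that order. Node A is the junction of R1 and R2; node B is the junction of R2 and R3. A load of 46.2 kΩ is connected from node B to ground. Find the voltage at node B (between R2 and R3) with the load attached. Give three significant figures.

At node B, R3 is in parallel with the load: R3‖R_L = 5928 Ω.
Below node A the resistance is R2 + (R3‖R_L) = 6468 Ω, so V_A = 31.2 × 6468/7468 = 27.02 V.
Then V_B = V_A × (R3‖R_L)/(R2 + R3‖R_L) = 27.02 × 5928/6468 = 24.8 V.

V ≈ 24.8 V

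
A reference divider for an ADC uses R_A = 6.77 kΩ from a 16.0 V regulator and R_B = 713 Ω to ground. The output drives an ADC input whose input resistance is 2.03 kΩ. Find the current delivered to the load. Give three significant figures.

I_L ≈ 0.570 mA

R_B‖R_L = 527.7 Ω; V_out = 16.0 × 527.7/7298 = 1.157 V.
I_L = V_out / R_L = 1.157 / 2.03 kΩ = 0.570 mA.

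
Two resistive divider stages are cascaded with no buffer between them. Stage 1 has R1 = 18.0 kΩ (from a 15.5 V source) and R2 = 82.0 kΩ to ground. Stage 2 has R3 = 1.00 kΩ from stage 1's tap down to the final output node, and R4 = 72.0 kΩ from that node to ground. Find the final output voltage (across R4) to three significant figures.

V_out ≈ 10.4 V

Stage 2 presents R3+R4 = 73.00 kΩ as a load on stage 1's tap.
Stage 1's lower leg becomes R2‖(R3+R4) = 38.62 kΩ, so V_mid = 15.5 × 38.62/56.62 = 10.57 V.
Stage 2 is itself unloaded: V_out = V_mid × R4/(R3+R4) = 10.57 × 72.0/73.00 = 10.4 V.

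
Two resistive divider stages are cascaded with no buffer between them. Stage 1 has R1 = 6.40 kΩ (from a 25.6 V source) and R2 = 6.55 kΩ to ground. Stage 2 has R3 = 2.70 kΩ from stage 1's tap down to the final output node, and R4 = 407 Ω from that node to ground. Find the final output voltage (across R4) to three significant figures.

Stage 2 presents R3+R4 = 3107 Ω as a load on stage 1's tap.
Stage 1's lower leg becomes R2‖(R3+R4) = 2107 Ω, so V_mid = 25.6 × 2107/8507 = 6.341 V.
Stage 2 is itself unloaded: V_out = V_mid × R4/(R3+R4) = 6.341 × 407/3107 = 0.831 V.

V_out ≈ 0.831 V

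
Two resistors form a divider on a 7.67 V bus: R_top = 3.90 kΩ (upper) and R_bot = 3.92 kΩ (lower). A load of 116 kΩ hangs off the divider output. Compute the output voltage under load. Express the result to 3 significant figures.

V_out ≈ 3.78 V

The load sits in parallel with R_bot: R_bot‖R_L = (3.92 × 116) / (3.92 + 116) = 3.792 kΩ.
V_out = 7.67 × 3.792 / (3.90 + 3.792) = 7.67 × 3.792/7.692 = 3.78 V.
(Unloaded it would have been 3.84 V.)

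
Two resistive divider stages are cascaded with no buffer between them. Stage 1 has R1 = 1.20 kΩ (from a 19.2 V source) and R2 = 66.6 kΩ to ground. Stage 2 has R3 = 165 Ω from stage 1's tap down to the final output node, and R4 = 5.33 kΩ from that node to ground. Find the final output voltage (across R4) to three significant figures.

Stage 2 presents R3+R4 = 5495 Ω as a load on stage 1's tap.
Stage 1's lower leg becomes R2‖(R3+R4) = 5076 Ω, so V_mid = 19.2 × 5076/6276 = 15.53 V.
Stage 2 is itself unloaded: V_out = V_mid × R4/(R3+R4) = 15.53 × 5330/5495 = 15.1 V.

V_out ≈ 15.1 V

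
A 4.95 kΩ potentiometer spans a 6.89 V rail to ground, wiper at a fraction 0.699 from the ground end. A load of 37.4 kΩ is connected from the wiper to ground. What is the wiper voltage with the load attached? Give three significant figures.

The wiper splits the pot into (1−α)R = 1.490 kΩ above and αR = 3.460 kΩ below.
Lower section ‖ load = 3.167 kΩ.
V_wiper = 6.89 × 3.167/(1.490 + 3.167) = 4.69 V.

V ≈ 4.69 V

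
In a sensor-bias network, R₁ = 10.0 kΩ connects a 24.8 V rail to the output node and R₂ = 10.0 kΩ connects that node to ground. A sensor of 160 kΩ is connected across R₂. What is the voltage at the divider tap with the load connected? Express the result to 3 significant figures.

The load sits in parallel with R₂: R₂‖R_L = (10.0 × 160) / (10.0 + 160) = 9.412 kΩ.
V_out = 24.8 × 9.412 / (10.0 + 9.412) = 24.8 × 9.412/19.41 = 12.0 V.

V_out ≈ 12.0 V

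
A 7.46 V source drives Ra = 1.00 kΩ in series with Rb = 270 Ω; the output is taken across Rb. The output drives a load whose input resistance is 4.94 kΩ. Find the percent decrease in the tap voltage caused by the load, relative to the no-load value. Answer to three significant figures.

4.13 %

The divider's output (Thévenin) resistance is Ra‖Rb = 212.6 Ω.
Fractional drop under load = R_th/(R_th + R_L) = 212.6 / (212.6 + 4940) = 0.04126.
So the output falls by 4.13 %.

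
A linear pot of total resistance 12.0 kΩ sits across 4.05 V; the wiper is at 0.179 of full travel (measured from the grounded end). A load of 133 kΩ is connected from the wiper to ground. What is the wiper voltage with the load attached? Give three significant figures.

V ≈ 0.715 V

The wiper splits the pot into (1−α)R = 9.852 kΩ above and αR = 2.148 kΩ below.
Lower section ‖ load = 2.114 kΩ.
V_wiper = 4.05 × 2.114/(9.852 + 2.114) = 0.715 V.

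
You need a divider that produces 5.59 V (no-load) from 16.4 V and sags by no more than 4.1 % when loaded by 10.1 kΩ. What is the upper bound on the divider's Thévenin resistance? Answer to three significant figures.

Loading drop = R_th/(R_th + R_L) ≤ 0.0410, so R_th ≤ R_L · ε/(1−ε) = 10.1 kΩ × 0.0410/0.9590 = 432 Ω.

R_th ≤ 432 Ω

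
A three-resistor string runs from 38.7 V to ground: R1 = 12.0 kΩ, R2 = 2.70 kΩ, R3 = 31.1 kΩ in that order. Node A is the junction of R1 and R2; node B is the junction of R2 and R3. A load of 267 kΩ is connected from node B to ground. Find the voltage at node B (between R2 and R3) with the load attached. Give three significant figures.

At node B, R3 is in parallel with the load: R3‖R_L = 27.86 kΩ.
Below node A the resistance is R2 + (R3‖R_L) = 30.56 kΩ, so V_A = 38.7 × 30.56/42.56 = 27.79 V.
Then V_B = V_A × (R3‖R_L)/(R2 + R3‖R_L) = 27.79 × 27.86/30.56 = 25.3 V.

V ≈ 25.3 V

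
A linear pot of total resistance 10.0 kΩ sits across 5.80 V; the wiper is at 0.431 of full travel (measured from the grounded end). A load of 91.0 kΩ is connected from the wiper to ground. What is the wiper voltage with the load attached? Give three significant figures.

V ≈ 2.43 V

The wiper splits the pot into (1−α)R = 5.690 kΩ above and αR = 4.310 kΩ below.
Lower section ‖ load = 4.115 kΩ.
V_wiper = 5.80 × 4.115/(5.690 + 4.115) = 2.43 V.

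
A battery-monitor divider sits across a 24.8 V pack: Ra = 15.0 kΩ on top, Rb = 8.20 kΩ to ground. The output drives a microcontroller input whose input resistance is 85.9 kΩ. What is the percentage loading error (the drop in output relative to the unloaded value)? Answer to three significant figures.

The divider's output (Thévenin) resistance is Ra‖Rb = 5.302 kΩ.
Fractional drop under load = R_th/(R_th + R_L) = 5.302 / (5.302 + 85.9) = 0.05813.
So the output falls by 5.81 %.

5.81 %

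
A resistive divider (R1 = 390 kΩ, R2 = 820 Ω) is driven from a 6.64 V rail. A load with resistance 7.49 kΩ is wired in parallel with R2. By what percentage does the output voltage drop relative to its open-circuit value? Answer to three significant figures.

The divider's output (Thévenin) resistance is R1‖R2 = 818.3 Ω.
Fractional drop under load = R_th/(R_th + R_L) = 818.3 / (818.3 + 7490) = 0.09849.
So the output falls by 9.85 %.

9.85 %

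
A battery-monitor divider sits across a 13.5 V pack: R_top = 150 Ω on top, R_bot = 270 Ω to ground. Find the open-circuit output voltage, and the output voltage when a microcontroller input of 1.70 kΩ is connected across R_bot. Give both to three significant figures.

Open-circuit: V = 13.5 × 270/(150 + 270) = 8.68 V.
With the load, R_bot becomes R_bot‖R_L = 233.0 Ω, so V = 13.5 × 233.0/383.0 = 8.21 V.

Unloaded: 8.68 V; loaded: 8.21 V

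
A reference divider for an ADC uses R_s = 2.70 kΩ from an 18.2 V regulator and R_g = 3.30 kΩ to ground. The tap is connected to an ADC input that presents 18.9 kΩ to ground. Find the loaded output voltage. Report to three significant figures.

The load sits in parallel with R_g: R_g‖R_L = (3.30 × 18.9) / (3.30 + 18.9) = 2.809 kΩ.
V_out = 18.2 × 2.809 / (2.70 + 2.809) = 18.2 × 2.809/5.509 = 9.28 V.

V_out ≈ 9.28 V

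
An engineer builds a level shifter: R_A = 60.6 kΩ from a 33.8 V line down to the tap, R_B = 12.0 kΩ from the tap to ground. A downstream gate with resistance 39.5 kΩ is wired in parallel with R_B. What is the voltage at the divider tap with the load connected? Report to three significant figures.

The load sits in parallel with R_B: R_B‖R_L = (12.0 × 39.5) / (12.0 + 39.5) = 9.204 kΩ.
V_out = 33.8 × 9.204 / (60.6 + 9.204) = 33.8 × 9.204/69.80 = 4.46 V.
(Unloaded it would have been 5.59 V.)

V_out ≈ 4.46 V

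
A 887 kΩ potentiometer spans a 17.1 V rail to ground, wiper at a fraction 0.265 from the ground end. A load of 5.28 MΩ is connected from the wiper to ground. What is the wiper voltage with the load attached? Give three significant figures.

The wiper splits the pot into (1−α)R = 651.9 kΩ above and αR = 235.1 kΩ below.
Lower section ‖ load = 225.0 kΩ.
V_wiper = 17.1 × 225.0/(651.9 + 225.0) = 4.39 V.

V ≈ 4.39 V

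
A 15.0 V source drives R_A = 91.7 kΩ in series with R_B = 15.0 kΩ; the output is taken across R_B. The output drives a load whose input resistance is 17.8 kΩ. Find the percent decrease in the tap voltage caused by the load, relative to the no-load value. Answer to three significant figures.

Unloaded V = 15.0 × 15.0/106.7 = 2.109 V.
Loaded: R_B‖R_L = 8.140 kΩ, giving V = 15.0 × 8.140/99.84 = 1.223 V.
Drop = (2.109 − 1.223) / 2.109 = 42.0 %.

42.0 %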